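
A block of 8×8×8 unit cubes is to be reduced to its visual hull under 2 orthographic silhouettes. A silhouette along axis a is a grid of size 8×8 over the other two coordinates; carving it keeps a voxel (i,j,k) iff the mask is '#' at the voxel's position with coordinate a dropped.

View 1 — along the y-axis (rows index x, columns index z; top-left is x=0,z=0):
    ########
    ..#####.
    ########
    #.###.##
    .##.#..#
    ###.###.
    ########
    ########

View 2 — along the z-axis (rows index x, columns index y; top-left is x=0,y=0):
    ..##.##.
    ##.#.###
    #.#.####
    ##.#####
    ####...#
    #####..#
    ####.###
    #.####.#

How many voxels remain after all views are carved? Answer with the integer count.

312 voxels

initial block: 8^3 = 512
[1] y-view keeps 53 columns → grid now 424
[2] z-view keeps 47 columns → grid now 312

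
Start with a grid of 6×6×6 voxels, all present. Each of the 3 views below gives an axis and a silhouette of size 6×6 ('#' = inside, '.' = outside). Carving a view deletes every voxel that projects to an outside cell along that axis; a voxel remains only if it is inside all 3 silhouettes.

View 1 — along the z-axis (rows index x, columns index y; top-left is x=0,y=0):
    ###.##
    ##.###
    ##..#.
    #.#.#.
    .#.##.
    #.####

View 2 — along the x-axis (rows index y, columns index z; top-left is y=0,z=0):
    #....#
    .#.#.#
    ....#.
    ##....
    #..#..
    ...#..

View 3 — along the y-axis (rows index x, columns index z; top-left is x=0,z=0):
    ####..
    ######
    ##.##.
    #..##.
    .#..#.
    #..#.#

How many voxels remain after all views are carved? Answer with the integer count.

|visual hull| = 33

full grid |V| = 216
  1. axis=2 (XY plane), |mask|=24  ⇒  voxels=144
  2. axis=0 (YZ plane), |mask|=11  ⇒  voxels=46
  3. axis=1 (XZ plane), |mask|=22  ⇒  voxels=33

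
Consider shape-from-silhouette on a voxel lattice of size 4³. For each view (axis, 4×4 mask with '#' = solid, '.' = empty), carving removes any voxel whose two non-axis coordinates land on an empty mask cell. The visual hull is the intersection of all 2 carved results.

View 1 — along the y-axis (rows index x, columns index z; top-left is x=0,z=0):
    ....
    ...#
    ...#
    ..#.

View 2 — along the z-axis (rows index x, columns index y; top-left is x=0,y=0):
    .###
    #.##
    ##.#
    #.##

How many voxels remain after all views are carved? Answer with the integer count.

full grid |V| = 64
step 1: project along y, AND mask (3/16) → |grid| = 12
step 2: project along z, AND mask (12/16) → |grid| = 9

voxel count = 9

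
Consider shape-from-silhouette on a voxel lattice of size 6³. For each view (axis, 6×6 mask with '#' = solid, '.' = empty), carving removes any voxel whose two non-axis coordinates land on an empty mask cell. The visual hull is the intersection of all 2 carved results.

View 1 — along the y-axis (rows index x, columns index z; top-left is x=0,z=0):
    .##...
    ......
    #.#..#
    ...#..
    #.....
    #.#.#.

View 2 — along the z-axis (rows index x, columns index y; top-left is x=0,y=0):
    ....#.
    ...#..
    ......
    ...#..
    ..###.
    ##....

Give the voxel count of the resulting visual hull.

before carving: 216 voxels (6×6×6)
carve view 1 (along y, XZ-mask fill 10/36): 60 voxels remain
carve view 2 (along z, XY-mask fill 8/36): 12 voxels remain

12 voxels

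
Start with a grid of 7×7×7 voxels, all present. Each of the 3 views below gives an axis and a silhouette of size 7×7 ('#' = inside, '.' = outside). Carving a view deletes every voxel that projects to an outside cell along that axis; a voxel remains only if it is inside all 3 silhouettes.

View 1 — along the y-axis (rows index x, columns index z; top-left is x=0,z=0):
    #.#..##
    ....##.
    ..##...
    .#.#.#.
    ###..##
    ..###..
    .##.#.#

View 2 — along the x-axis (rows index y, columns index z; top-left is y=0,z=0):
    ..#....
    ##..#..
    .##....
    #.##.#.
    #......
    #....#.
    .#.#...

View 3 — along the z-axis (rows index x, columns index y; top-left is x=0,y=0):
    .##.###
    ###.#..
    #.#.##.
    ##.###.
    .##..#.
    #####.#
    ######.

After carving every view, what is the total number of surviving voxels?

initial block: 7^3 = 343
after view 1 [y-axis, 23 of 49 cells solid] → remaining = 161
after view 2 [x-axis, 15 of 49 cells solid] → remaining = 49
after view 3 [z-axis, 33 of 49 cells solid] → remaining = 30

30 voxels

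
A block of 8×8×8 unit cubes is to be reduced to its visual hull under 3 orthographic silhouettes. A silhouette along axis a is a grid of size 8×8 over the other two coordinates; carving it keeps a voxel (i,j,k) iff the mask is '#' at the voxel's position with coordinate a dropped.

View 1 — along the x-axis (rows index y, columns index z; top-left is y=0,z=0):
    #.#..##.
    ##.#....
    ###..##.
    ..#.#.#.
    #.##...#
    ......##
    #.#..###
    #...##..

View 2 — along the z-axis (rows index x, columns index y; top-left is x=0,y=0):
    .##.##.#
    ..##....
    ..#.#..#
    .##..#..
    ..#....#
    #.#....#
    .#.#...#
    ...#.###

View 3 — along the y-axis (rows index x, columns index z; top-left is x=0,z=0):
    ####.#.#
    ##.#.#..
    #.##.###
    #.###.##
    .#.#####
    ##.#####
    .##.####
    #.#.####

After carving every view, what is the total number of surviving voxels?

|visual hull| = 68

start: 8×8×8 = 512 voxels
step 1: project along x, AND mask (29/64) → |grid| = 232
step 2: project along z, AND mask (25/64) → |grid| = 89
step 3: project along y, AND mask (47/64) → |grid| = 68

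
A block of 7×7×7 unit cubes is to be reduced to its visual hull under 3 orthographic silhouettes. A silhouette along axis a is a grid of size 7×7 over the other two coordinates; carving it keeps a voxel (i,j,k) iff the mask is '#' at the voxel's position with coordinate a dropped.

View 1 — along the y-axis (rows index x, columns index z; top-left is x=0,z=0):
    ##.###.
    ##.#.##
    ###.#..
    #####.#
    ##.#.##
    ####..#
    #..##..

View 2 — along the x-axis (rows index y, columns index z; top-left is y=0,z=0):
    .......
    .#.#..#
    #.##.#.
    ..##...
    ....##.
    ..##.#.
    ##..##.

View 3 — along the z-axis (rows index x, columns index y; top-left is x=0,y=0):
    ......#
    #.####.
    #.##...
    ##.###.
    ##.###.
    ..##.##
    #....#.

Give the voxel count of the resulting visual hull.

|visual hull| = 39

full grid |V| = 343
step 1: project along y, AND mask (33/49) → |grid| = 231
step 2: project along x, AND mask (18/49) → |grid| = 83
step 3: project along z, AND mask (25/49) → |grid| = 39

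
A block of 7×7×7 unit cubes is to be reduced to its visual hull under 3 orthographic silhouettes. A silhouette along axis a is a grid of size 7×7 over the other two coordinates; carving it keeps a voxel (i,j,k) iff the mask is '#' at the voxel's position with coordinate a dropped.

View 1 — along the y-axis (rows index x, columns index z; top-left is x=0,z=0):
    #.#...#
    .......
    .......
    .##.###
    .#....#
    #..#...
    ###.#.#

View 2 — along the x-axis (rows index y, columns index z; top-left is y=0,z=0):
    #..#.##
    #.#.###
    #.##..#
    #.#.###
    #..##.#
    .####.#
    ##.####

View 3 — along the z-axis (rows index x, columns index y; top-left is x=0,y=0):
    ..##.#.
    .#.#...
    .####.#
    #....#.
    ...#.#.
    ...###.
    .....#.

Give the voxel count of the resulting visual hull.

start: 7×7×7 = 343 voxels
after view 1 [y-axis, 17 of 49 cells solid] → remaining = 119
after view 2 [x-axis, 33 of 49 cells solid] → remaining = 83
after view 3 [z-axis, 18 of 49 cells solid] → remaining = 25

voxel count = 25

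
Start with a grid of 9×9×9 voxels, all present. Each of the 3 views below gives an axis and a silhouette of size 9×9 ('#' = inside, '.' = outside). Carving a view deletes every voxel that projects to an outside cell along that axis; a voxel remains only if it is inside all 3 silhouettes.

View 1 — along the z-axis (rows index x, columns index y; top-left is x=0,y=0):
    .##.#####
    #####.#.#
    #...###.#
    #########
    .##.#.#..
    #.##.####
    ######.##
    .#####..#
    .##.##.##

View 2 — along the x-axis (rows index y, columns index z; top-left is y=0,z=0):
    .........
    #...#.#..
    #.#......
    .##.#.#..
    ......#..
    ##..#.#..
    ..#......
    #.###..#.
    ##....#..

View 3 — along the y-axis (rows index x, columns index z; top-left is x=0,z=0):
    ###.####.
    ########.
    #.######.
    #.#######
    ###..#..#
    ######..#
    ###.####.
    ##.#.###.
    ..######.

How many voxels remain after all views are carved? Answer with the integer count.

voxel count = 122

before carving: 729 voxels (9×9×9)
after view 1 [z-axis, 59 of 81 cells solid] → remaining = 531
after view 2 [x-axis, 23 of 81 cells solid] → remaining = 148
after view 3 [y-axis, 61 of 81 cells solid] → remaining = 122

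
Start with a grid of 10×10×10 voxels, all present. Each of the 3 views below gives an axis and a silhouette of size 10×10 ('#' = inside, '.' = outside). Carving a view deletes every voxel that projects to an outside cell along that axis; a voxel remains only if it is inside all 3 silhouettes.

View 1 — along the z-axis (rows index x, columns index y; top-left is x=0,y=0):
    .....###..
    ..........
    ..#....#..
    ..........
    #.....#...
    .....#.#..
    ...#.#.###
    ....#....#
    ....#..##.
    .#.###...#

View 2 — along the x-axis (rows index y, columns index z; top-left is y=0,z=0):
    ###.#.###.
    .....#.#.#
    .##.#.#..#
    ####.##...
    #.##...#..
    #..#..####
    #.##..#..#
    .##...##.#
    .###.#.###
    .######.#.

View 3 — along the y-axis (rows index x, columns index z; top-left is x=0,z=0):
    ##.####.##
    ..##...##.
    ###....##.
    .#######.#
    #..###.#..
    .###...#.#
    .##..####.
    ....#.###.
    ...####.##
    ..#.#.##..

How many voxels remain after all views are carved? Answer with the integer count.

before carving: 1000 voxels (10×10×10)
after view 1 [z-axis, 24 of 100 cells solid] → remaining = 240
after view 2 [x-axis, 55 of 100 cells solid] → remaining = 133
after view 3 [y-axis, 55 of 100 cells solid] → remaining = 71

|visual hull| = 71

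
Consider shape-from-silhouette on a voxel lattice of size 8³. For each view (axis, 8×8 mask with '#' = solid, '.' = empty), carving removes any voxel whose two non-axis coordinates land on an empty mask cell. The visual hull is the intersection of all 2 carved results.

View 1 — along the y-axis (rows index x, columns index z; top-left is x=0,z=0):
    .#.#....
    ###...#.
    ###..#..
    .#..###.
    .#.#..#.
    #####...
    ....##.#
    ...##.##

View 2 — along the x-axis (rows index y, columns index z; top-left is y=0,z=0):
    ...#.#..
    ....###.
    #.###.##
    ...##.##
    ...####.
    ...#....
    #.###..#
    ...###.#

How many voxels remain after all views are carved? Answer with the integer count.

remaining voxels: 100

before carving: 512 voxels (8×8×8)
V1 y: intersect with XZ mask (29 set) -- 232 left
V2 x: intersect with YZ mask (29 set) -- 100 left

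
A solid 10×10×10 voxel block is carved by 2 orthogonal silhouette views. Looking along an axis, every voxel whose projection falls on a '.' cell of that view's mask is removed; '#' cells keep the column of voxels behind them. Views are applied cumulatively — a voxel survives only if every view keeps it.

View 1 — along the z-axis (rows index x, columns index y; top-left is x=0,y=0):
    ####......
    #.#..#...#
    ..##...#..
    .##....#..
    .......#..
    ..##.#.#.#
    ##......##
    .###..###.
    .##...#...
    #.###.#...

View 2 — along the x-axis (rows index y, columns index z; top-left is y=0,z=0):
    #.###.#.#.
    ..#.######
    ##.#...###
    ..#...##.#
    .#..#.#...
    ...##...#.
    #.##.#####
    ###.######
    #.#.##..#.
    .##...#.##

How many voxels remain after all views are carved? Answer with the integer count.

remaining voxels: 230

before carving: 1000 voxels (10×10×10)
step 1: project along z, AND mask (38/100) → |grid| = 380
step 2: project along x, AND mask (56/100) → |grid| = 230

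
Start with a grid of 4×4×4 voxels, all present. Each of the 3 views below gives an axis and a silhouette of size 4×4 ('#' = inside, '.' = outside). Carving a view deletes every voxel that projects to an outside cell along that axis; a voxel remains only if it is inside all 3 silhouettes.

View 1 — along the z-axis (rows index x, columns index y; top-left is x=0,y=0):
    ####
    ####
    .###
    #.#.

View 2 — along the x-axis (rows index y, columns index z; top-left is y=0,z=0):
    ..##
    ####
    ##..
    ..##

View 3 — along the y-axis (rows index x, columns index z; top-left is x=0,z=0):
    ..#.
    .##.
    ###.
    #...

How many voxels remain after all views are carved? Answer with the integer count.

15 voxels

start: 4×4×4 = 64 voxels
step 1: project along z, AND mask (13/16) → |grid| = 52
step 2: project along x, AND mask (10/16) → |grid| = 32
step 3: project along y, AND mask (7/16) → |grid| = 15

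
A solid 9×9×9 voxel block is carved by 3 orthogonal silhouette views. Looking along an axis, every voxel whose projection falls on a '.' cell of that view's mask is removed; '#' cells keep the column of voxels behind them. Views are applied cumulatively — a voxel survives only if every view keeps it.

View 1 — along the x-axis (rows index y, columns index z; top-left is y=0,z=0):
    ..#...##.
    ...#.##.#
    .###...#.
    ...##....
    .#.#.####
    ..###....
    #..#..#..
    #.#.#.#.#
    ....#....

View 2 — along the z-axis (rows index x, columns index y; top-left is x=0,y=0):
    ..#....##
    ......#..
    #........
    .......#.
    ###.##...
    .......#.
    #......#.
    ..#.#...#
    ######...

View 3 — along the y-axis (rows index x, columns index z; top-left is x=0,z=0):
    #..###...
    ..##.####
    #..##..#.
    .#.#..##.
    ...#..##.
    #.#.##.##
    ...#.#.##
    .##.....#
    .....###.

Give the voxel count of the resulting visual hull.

initial block: 9^3 = 729
carve view 1 (along x, YZ-mask fill 31/81): 279 voxels remain
carve view 2 (along z, XY-mask fill 23/81): 87 voxels remain
carve view 3 (along y, XZ-mask fill 37/81): 36 voxels remain

remaining voxels: 36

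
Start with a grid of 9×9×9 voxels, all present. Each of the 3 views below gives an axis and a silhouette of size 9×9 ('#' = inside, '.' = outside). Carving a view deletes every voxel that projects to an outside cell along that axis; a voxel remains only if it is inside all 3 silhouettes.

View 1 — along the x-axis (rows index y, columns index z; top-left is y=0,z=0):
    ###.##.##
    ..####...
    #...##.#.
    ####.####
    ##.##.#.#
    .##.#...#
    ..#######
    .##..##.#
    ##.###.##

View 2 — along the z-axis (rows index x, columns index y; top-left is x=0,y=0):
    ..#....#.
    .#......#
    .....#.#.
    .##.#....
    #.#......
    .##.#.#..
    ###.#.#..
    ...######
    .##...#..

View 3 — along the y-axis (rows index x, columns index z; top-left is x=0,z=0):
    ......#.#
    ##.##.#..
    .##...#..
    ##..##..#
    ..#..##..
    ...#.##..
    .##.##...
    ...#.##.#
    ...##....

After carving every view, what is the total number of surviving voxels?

remaining voxels: 70

full grid |V| = 729
carve view 1 (along x, YZ-mask fill 52/81): 468 voxels remain
carve view 2 (along z, XY-mask fill 29/81): 155 voxels remain
carve view 3 (along y, XZ-mask fill 31/81): 70 voxels remain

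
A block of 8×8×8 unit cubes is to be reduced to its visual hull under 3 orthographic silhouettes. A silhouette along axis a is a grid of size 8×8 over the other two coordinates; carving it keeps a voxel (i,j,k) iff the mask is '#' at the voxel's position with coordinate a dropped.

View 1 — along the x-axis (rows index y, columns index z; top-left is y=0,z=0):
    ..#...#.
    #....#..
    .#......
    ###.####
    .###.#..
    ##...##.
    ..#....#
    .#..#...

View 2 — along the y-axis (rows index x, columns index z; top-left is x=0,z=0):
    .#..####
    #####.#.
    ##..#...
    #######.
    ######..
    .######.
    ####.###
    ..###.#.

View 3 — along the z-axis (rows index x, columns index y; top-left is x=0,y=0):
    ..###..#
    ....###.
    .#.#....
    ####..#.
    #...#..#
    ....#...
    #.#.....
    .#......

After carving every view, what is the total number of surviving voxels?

47 voxels

start: 8×8×8 = 512 voxels
after view 1 [x-axis, 24 of 64 cells solid] → remaining = 192
after view 2 [y-axis, 44 of 64 cells solid] → remaining = 136
after view 3 [z-axis, 21 of 64 cells solid] → remaining = 47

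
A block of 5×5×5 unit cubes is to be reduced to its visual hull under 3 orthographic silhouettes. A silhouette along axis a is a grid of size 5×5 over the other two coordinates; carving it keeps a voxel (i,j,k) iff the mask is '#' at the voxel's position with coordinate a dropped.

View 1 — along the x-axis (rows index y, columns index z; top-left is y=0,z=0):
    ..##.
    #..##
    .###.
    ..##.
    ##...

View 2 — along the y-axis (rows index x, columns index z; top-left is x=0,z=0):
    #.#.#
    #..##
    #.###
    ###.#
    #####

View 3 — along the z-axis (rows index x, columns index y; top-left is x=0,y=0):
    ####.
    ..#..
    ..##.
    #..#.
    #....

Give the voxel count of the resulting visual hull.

full grid |V| = 125
after view 1 [x-axis, 12 of 25 cells solid] → remaining = 60
after view 2 [y-axis, 19 of 25 cells solid] → remaining = 43
after view 3 [z-axis, 10 of 25 cells solid] → remaining = 14

14 voxels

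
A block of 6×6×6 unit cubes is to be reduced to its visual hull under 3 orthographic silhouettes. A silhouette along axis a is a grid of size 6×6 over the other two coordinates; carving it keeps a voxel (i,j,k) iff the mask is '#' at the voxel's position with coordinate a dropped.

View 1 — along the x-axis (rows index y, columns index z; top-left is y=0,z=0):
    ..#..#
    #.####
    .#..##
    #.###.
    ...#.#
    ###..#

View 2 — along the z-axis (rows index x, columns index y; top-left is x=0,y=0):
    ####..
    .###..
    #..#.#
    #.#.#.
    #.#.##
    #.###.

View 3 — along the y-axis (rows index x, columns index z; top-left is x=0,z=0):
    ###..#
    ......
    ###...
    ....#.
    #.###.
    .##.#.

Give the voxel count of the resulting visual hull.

before carving: 216 voxels (6×6×6)
[1] x-view keeps 20 columns → grid now 120
[2] z-view keeps 21 columns → grid now 65
[3] y-view keeps 15 columns → grid now 26

remaining voxels: 26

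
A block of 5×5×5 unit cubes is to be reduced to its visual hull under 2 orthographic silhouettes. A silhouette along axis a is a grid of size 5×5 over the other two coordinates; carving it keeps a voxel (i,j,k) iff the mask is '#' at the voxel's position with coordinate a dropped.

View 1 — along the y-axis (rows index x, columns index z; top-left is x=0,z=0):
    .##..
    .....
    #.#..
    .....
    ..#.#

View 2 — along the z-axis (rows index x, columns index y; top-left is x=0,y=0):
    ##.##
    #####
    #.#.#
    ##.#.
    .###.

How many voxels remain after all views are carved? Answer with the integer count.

initial block: 5^3 = 125
  1. axis=1 (XZ plane), |mask|=6  ⇒  voxels=30
  2. axis=2 (XY plane), |mask|=18  ⇒  voxels=20

|visual hull| = 20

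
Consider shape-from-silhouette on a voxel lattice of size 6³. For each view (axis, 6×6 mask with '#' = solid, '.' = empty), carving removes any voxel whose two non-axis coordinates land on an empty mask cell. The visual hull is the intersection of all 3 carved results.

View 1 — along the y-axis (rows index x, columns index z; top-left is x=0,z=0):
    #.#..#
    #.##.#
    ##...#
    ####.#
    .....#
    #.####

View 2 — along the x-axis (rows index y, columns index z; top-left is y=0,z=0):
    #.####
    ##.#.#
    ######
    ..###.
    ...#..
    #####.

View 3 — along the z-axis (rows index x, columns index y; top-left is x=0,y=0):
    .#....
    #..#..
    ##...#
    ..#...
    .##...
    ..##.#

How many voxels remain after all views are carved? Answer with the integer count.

voxel count = 34

start: 6×6×6 = 216 voxels
step 1: project along y, AND mask (21/36) → |grid| = 126
step 2: project along x, AND mask (24/36) → |grid| = 82
step 3: project along z, AND mask (12/36) → |grid| = 34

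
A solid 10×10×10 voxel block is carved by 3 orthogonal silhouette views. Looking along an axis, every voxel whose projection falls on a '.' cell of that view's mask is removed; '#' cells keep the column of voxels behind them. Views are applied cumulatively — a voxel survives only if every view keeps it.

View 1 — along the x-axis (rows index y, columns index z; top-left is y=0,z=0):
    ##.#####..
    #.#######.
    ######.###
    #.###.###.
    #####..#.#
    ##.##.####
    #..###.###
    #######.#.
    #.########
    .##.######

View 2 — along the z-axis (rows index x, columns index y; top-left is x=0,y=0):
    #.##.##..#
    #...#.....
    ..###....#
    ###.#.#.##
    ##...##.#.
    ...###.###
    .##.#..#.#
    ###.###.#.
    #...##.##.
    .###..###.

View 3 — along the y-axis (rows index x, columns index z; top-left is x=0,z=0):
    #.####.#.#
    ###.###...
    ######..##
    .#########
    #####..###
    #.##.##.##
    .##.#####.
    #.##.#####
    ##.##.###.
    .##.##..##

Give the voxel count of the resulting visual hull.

remaining voxels: 309

initial block: 10^3 = 1000
carve view 1 (along x, YZ-mask fill 78/100): 780 voxels remain
carve view 2 (along z, XY-mask fill 53/100): 414 voxels remain
carve view 3 (along y, XZ-mask fill 73/100): 309 voxels remain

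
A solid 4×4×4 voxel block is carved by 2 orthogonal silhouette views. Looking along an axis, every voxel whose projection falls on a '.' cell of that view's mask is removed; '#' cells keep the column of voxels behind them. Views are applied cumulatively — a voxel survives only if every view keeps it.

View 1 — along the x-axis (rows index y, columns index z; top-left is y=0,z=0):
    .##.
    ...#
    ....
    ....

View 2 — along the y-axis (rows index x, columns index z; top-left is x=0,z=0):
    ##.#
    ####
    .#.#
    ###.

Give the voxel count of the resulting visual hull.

voxel count = 9

before carving: 64 voxels (4×4×4)
  1. axis=0 (YZ plane), |mask|=3  ⇒  voxels=12
  2. axis=1 (XZ plane), |mask|=12  ⇒  voxels=9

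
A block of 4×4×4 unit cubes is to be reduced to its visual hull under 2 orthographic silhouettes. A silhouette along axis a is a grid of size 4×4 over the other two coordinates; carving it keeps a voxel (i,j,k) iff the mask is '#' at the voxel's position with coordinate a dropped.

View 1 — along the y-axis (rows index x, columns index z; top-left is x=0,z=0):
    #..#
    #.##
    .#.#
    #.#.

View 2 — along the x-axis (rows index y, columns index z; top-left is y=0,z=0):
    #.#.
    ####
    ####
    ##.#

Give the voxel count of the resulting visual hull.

initial block: 4^3 = 64
carve view 1 (along y, XZ-mask fill 9/16): 36 voxels remain
carve view 2 (along x, YZ-mask fill 13/16): 30 voxels remain

remaining voxels: 30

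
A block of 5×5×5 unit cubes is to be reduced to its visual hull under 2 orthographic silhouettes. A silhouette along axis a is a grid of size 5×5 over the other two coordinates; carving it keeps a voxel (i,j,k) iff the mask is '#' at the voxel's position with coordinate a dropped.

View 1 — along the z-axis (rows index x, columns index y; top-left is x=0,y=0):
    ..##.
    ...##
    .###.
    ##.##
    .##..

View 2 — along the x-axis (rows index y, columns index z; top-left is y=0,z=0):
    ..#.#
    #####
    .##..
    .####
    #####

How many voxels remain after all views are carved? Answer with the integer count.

start: 5×5×5 = 125 voxels
carve view 1 (along z, XY-mask fill 13/25): 65 voxels remain
carve view 2 (along x, YZ-mask fill 18/25): 49 voxels remain

49 voxels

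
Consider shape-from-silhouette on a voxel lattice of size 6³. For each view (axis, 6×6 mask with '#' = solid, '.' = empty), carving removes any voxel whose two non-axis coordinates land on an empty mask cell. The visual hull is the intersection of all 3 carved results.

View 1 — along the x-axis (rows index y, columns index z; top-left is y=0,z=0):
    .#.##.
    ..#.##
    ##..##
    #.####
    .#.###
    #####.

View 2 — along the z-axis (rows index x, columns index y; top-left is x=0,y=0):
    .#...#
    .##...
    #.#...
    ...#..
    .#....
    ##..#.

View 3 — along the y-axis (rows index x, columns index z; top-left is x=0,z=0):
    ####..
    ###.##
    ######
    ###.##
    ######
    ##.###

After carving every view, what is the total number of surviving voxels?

start: 6×6×6 = 216 voxels
after view 1 [x-axis, 24 of 36 cells solid] → remaining = 144
after view 2 [z-axis, 11 of 36 cells solid] → remaining = 40
after view 3 [y-axis, 31 of 36 cells solid] → remaining = 35

35 voxels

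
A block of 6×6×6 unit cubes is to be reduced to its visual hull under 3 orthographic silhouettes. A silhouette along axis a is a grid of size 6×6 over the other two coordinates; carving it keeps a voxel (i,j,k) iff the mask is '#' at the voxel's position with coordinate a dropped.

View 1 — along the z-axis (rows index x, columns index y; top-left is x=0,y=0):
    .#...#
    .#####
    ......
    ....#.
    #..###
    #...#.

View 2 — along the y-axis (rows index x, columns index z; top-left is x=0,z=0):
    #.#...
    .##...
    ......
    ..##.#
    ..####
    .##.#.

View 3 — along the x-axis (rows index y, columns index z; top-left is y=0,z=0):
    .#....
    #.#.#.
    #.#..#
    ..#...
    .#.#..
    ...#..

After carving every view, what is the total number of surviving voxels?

remaining voxels: 12

before carving: 216 voxels (6×6×6)
carve view 1 (along z, XY-mask fill 14/36): 84 voxels remain
carve view 2 (along y, XZ-mask fill 14/36): 39 voxels remain
carve view 3 (along x, YZ-mask fill 11/36): 12 voxels remain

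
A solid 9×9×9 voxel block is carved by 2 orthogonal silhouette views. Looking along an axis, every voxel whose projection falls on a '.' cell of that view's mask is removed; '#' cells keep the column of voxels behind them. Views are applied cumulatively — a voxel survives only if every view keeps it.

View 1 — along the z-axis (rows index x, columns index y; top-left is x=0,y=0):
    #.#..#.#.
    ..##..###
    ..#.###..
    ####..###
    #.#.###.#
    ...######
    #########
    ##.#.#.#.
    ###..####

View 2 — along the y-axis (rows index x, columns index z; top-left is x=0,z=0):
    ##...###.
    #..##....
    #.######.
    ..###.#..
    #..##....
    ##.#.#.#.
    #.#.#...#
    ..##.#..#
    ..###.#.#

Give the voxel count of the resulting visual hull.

remaining voxels: 230

initial block: 9^3 = 729
V1 z: intersect with XY mask (53 set) -- 477 left
V2 y: intersect with XZ mask (40 set) -- 230 left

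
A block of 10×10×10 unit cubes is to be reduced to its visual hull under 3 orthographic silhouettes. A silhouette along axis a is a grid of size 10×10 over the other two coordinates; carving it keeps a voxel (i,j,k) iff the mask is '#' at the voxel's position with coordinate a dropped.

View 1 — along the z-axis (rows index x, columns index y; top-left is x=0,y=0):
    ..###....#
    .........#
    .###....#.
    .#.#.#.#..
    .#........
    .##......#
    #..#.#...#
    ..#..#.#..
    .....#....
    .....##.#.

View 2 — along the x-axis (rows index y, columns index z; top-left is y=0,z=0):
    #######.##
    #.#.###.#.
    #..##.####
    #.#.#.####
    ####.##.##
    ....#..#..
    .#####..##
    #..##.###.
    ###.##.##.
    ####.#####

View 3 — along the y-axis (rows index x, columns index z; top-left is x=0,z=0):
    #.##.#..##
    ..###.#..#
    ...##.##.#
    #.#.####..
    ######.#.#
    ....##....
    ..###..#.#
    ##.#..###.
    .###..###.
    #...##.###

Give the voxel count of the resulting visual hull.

full grid |V| = 1000
[1] z-view keeps 28 columns → grid now 280
[2] x-view keeps 68 columns → grid now 176
[3] y-view keeps 55 columns → grid now 98

98 voxels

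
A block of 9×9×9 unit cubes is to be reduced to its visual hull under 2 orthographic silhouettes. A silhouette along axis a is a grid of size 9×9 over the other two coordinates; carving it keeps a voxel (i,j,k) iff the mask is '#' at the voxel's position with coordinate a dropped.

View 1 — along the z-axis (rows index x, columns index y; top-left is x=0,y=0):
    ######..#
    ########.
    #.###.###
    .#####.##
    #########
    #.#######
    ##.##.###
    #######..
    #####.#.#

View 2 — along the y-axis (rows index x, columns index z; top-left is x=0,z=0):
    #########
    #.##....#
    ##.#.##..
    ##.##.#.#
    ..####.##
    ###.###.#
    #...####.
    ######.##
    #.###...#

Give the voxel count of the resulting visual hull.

remaining voxels: 408

full grid |V| = 729
carve view 1 (along z, XY-mask fill 67/81): 603 voxels remain
carve view 2 (along y, XZ-mask fill 55/81): 408 voxels remain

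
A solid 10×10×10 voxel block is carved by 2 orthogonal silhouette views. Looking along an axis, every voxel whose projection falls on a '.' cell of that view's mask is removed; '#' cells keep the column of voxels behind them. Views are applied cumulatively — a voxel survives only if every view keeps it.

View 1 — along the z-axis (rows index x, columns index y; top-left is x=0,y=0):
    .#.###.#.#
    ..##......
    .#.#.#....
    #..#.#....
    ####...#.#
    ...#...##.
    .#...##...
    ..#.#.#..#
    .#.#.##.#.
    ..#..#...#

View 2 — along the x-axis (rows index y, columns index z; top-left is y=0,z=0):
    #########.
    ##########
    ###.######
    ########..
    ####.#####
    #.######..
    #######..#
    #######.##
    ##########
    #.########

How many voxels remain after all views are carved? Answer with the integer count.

remaining voxels: 327

start: 10×10×10 = 1000 voxels
[1] z-view keeps 38 columns → grid now 380
[2] x-view keeps 88 columns → grid now 327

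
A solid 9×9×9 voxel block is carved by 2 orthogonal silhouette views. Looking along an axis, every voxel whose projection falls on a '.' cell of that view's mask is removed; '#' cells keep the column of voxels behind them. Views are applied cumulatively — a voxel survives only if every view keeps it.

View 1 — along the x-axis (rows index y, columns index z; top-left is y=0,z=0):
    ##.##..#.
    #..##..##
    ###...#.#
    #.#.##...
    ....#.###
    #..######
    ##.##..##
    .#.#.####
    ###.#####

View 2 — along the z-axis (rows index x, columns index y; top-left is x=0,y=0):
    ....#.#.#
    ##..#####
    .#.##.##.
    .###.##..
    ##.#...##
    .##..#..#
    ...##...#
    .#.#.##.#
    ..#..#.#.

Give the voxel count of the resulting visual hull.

|visual hull| = 228

before carving: 729 voxels (9×9×9)
after view 1 [x-axis, 50 of 81 cells solid] → remaining = 450
after view 2 [z-axis, 40 of 81 cells solid] → remaining = 228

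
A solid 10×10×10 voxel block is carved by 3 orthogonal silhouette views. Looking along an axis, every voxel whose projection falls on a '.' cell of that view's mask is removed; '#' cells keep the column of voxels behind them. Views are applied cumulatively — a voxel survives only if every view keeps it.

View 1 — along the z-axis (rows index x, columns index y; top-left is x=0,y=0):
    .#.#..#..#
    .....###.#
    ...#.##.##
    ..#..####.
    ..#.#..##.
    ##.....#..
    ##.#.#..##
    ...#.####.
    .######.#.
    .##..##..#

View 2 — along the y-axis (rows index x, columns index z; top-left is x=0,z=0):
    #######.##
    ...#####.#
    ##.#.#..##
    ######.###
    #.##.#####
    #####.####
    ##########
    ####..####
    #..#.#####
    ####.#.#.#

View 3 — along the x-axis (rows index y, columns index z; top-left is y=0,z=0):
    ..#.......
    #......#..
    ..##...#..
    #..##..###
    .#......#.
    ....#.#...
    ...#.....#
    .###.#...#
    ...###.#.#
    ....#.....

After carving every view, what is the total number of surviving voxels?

full grid |V| = 1000
V1 z: intersect with XY mask (48 set) -- 480 left
V2 y: intersect with XZ mask (79 set) -- 378 left
V3 x: intersect with YZ mask (29 set) -- 117 left

remaining voxels: 117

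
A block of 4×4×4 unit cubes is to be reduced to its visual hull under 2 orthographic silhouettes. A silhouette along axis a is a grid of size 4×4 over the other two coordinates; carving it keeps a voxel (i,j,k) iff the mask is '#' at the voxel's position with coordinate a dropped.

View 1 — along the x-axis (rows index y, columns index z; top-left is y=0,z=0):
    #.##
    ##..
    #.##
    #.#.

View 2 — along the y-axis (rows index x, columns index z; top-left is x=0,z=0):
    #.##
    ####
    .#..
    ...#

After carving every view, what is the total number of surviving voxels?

22 voxels

start: 4×4×4 = 64 voxels
after view 1 [x-axis, 10 of 16 cells solid] → remaining = 40
after view 2 [y-axis, 9 of 16 cells solid] → remaining = 22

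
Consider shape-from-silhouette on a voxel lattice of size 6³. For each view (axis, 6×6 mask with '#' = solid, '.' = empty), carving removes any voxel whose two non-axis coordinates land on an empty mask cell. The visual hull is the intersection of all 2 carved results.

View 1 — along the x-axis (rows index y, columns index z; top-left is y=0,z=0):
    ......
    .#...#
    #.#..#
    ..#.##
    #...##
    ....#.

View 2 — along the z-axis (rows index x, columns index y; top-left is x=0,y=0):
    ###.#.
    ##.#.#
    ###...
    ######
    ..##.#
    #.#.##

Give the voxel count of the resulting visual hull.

initial block: 6^3 = 216
step 1: project along x, AND mask (12/36) → |grid| = 72
step 2: project along z, AND mask (24/36) → |grid| = 45

voxel count = 45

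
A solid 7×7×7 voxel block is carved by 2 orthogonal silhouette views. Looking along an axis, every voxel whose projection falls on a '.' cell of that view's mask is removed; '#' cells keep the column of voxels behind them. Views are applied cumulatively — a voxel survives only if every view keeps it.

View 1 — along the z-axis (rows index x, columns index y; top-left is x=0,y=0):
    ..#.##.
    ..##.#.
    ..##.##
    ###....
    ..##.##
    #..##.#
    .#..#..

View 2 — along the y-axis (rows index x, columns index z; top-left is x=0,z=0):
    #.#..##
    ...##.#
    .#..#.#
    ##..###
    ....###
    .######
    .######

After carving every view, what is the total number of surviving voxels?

start: 7×7×7 = 343 voxels
after view 1 [z-axis, 23 of 49 cells solid] → remaining = 161
after view 2 [y-axis, 30 of 49 cells solid] → remaining = 96

|visual hull| = 96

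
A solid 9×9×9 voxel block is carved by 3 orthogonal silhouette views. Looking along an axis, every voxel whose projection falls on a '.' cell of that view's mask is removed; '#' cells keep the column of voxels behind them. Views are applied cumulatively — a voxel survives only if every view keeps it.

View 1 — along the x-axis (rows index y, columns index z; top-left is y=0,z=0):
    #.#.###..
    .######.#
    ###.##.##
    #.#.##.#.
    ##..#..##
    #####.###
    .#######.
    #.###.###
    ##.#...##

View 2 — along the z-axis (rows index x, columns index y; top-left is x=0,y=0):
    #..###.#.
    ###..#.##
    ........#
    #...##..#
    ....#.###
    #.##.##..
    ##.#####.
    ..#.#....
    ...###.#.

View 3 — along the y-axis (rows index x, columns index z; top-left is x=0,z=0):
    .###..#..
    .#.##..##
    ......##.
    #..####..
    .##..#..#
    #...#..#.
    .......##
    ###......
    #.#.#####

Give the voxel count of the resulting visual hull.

remaining voxels: 103

initial block: 9^3 = 729
  1. axis=0 (YZ plane), |mask|=56  ⇒  voxels=504
  2. axis=2 (XY plane), |mask|=38  ⇒  voxels=234
  3. axis=1 (XZ plane), |mask|=35  ⇒  voxels=103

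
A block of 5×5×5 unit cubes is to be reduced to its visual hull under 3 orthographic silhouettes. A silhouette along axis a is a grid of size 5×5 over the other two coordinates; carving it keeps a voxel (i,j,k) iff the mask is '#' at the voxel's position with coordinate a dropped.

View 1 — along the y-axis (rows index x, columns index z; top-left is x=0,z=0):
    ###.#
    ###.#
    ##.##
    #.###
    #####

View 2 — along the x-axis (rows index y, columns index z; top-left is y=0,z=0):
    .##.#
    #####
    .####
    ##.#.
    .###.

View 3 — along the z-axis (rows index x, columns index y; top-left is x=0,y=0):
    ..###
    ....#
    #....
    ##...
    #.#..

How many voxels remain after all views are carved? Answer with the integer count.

|visual hull| = 24

before carving: 125 voxels (5×5×5)
[1] y-view keeps 21 columns → grid now 105
[2] x-view keeps 18 columns → grid now 73
[3] z-view keeps 9 columns → grid now 24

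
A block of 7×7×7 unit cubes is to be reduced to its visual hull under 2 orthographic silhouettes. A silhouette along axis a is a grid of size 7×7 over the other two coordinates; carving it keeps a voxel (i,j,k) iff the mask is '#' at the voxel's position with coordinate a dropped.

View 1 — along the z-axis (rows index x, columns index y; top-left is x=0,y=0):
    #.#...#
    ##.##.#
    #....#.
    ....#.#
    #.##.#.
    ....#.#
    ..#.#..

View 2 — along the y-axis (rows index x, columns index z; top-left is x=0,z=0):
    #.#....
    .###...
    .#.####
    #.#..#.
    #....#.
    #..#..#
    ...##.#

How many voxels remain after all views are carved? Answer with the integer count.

57 voxels

initial block: 7^3 = 343
step 1: project along z, AND mask (20/49) → |grid| = 140
step 2: project along y, AND mask (21/49) → |grid| = 57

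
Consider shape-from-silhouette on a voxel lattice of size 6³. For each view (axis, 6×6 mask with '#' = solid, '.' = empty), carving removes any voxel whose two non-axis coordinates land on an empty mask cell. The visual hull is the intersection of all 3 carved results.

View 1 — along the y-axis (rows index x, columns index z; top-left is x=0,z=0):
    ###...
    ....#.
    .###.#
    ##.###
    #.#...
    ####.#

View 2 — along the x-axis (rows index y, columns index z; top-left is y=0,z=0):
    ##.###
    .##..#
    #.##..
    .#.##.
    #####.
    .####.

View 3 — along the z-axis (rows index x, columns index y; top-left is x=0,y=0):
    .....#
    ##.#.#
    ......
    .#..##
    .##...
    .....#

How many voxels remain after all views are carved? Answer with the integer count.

full grid |V| = 216
after view 1 [y-axis, 20 of 36 cells solid] → remaining = 120
after view 2 [x-axis, 23 of 36 cells solid] → remaining = 77
after view 3 [z-axis, 11 of 36 cells solid] → remaining = 20

|visual hull| = 20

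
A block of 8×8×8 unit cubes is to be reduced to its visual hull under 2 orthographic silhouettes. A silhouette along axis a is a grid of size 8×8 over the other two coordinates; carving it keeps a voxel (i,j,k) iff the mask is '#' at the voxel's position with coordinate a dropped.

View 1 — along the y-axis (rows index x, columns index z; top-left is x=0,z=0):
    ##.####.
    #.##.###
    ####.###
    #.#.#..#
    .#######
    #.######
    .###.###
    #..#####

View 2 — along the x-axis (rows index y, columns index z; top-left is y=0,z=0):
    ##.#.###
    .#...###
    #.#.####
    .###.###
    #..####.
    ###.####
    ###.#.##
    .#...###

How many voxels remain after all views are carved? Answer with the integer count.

initial block: 8^3 = 512
V1 y: intersect with XZ mask (49 set) -- 392 left
V2 x: intersect with YZ mask (44 set) -- 273 left

|visual hull| = 273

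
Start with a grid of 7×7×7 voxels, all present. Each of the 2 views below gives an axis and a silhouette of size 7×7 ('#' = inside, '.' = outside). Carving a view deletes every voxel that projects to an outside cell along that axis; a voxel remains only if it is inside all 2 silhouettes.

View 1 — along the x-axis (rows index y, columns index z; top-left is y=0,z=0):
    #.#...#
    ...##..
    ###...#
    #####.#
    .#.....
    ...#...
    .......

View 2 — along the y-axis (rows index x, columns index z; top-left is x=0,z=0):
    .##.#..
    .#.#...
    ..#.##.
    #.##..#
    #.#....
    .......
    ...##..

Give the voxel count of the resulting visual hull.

before carving: 343 voxels (7×7×7)
after view 1 [x-axis, 17 of 49 cells solid] → remaining = 119
after view 2 [y-axis, 16 of 49 cells solid] → remaining = 42

42 voxels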